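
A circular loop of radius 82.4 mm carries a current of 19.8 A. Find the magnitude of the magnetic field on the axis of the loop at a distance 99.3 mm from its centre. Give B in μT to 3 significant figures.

B ≈ 39.3 μT

On the axis of a circular loop, B = μ₀IR² / [2(R²+z²)^(3/2)].
R² + z² = (0.0824)² + (0.0993)² = 0.01665 m², and (R²+z²)^(3/2) = 2.15×10⁻³ m³.
B = (4π×10⁻⁷ × 19.8 × 0.00679) / (2 × 2.15×10⁻³) = 3.93×10⁻⁵ T.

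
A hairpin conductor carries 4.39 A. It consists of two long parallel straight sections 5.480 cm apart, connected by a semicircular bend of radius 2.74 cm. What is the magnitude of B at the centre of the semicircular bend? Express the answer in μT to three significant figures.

The semicircular arc contributes B_arc = μ₀I·π/(4πR) = μ₀I/(4R) = 5.03×10⁻⁵ T.
Each semi-infinite lead is at perpendicular distance R = 0.0274 m from the centre, with the perpendicular foot at its near end, so it contributes μ₀I/(4πR); both point the same way, together 3.20×10⁻⁵ T.
Arc and leads all point the same direction: B = 5.03×10⁻⁵ + 3.20×10⁻⁵ = 8.24×10⁻⁵ T.

B ≈ 82.4 μT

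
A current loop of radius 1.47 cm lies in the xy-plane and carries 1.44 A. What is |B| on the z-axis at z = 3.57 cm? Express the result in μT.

On the axis of a circular loop, B = μ₀IR² / [2(R²+z²)^(3/2)].
R² + z² = (0.0147)² + (0.0357)² = 0.001491 m², and (R²+z²)^(3/2) = 5.75×10⁻⁵ m³.
B = (4π×10⁻⁷ × 1.44 × 0.0002161) / (2 × 5.75×10⁻⁵) = 3.40×10⁻⁶ T.

B ≈ 3.40 μT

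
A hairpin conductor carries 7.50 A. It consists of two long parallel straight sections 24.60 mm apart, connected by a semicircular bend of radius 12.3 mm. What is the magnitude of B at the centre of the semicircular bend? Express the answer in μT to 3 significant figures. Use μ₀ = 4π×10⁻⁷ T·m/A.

B ≈ 314 μT

The semicircular arc contributes B_arc = μ₀I·π/(4πR) = μ₀I/(4R) = 1.92×10⁻⁴ T.
Each semi-infinite lead is at perpendicular distance R = 0.0123 m from the centre, with the perpendicular foot at its near end, so it contributes μ₀I/(4πR); both point the same way, together 1.22×10⁻⁴ T.
Arc and leads all point the same direction: B = 1.92×10⁻⁴ + 1.22×10⁻⁴ = 3.14×10⁻⁴ T.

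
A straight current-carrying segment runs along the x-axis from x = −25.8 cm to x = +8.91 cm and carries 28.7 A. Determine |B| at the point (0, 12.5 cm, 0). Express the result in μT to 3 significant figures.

For a finite straight segment, B = (μ₀I/4πd)(sinθ₁ + sinθ₂), where θ₁, θ₂ are the angles from the perpendicular to each end.
The perpendicular distance is d = 0.125 m; the end-offsets along the wire are a = 0.258 m and b = 0.0891 m.
sinθ₁ = 0.258/√(0.258²+0.125²) = 0.8999; sinθ₂ = 0.0891/√(0.0891²+0.125²) = 0.5804.
B = (4π×10⁻⁷ × 28.7) / (4π × 0.125) × (0.8999 + 0.5804) = 3.40×10⁻⁵ T.

B ≈ 34.0 μT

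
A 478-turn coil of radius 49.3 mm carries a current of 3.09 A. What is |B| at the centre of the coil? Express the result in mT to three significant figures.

For an N-turn flat coil, B = Nμ₀I/(2R) with R = 0.0493 m.
B = 478 × 3.94×10⁻⁵ T = 1.88×10⁻² T.

B ≈ 18.8 mT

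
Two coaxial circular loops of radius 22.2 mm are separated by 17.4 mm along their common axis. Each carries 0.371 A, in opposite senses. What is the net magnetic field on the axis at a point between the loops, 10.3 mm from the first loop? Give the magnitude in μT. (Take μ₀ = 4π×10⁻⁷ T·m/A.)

B ≈ 1.24 μT

Each loop contributes B = μ₀IR²/[2(R²+z²)^(3/2)] on the axis, with z measured from that loop.
Loop 1 (z = 0.0103 m): B₁ = 7.84×10⁻⁶ T. Loop 2 (z = 0.0071 m): B₂ = 9.07×10⁻⁶ T.
The fields oppose: B = |B₁ − B₂| = 1.24×10⁻⁶ T.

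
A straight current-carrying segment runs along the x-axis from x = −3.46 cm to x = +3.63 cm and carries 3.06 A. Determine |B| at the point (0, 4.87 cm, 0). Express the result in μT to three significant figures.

For a finite straight segment, B = (μ₀I/4πd)(sinθ₁ + sinθ₂), where θ₁, θ₂ are the angles from the perpendicular to each end.
The perpendicular distance is d = 0.0487 m; the end-offsets along the wire are a = 0.0346 m and b = 0.0363 m.
sinθ₁ = 0.0346/√(0.0346²+0.0487²) = 0.5792; sinθ₂ = 0.0363/√(0.0363²+0.0487²) = 0.5976.
B = (4π×10⁻⁷ × 3.06) / (4π × 0.0487) × (0.5792 + 0.5976) = 7.39×10⁻⁶ T.

B ≈ 7.39 μT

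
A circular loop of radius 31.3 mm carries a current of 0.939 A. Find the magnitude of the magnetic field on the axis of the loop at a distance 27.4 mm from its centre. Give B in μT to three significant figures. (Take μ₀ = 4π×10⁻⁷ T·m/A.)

On the axis of a circular loop, B = μ₀IR² / [2(R²+z²)^(3/2)].
R² + z² = (0.0313)² + (0.0274)² = 0.00173 m², and (R²+z²)^(3/2) = 7.20×10⁻⁵ m³.
B = (4π×10⁻⁷ × 0.939 × 0.0009797) / (2 × 7.20×10⁻⁵) = 8.03×10⁻⁶ T.

B ≈ 8.03 μT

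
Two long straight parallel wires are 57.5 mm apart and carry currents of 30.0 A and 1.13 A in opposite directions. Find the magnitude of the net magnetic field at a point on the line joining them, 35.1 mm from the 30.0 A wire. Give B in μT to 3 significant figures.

Each long wire gives B = μ₀I/(2πd). Distances are d₁ = 0.0351 m and d₂ = 0.0224 m.
B₁ = 1.71×10⁻⁴ T, B₂ = 1.01×10⁻⁵ T.
Between antiparallel currents both contributions point the same way, so they add. B = B₁ + B₂ = 1.71×10⁻⁴ + 1.01×10⁻⁵ = 1.81×10⁻⁴ T.

B ≈ 181 μT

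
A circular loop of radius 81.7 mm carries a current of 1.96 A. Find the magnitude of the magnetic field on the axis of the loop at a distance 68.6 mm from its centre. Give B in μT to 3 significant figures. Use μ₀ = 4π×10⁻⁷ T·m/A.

B ≈ 6.77 μT

On the axis of a circular loop, B = μ₀IR² / [2(R²+z²)^(3/2)].
R² + z² = (0.0817)² + (0.0686)² = 0.01138 m², and (R²+z²)^(3/2) = 1.21×10⁻³ m³.
B = (4π×10⁻⁷ × 1.96 × 0.006675) / (2 × 1.21×10⁻³) = 6.77×10⁻⁶ T.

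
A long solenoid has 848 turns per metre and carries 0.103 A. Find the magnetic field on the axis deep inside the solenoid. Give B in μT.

B ≈ 110 μT

Inside a long solenoid, B = μ₀nI with n = 848 turns/m.
B = 4π×10⁻⁷ × 848 × 0.103 = 1.10×10⁻⁴ T.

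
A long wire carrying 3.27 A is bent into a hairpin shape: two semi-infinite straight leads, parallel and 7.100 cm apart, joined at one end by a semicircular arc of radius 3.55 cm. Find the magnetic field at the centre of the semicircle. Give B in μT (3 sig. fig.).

B ≈ 47.4 μT

The semicircular arc contributes B_arc = μ₀I·π/(4πR) = μ₀I/(4R) = 2.89×10⁻⁵ T.
Each semi-infinite lead is at perpendicular distance R = 0.0355 m from the centre, with the perpendicular foot at its near end, so it contributes μ₀I/(4πR); both point the same way, together 1.84×10⁻⁵ T.
Arc and leads all point the same direction: B = 2.89×10⁻⁵ + 1.84×10⁻⁵ = 4.74×10⁻⁵ T.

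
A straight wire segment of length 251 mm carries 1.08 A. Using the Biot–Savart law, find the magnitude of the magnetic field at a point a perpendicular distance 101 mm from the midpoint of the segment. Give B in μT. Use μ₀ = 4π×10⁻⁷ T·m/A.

For a finite straight segment, B = (μ₀I/4πd)(sinθ₁ + sinθ₂), where θ₁, θ₂ are the angles from the perpendicular to each end.
The perpendicular from the point meets the wire at its midpoint, so each end is L/2 = 0.1255 m away along the wire.
sinθ₁ = 0.1255/√(0.1255²+0.101²) = 0.7790; sinθ₂ = 0.1255/√(0.1255²+0.101²) = 0.7790.
B = (4π×10⁻⁷ × 1.08) / (4π × 0.101) × (0.7790 + 0.7790) = 1.67×10⁻⁶ T.

B ≈ 1.67 μT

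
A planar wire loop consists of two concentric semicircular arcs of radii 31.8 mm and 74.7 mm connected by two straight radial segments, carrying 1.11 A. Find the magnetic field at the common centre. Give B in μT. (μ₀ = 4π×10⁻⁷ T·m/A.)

B ≈ 6.30 μT

The radial connectors point toward the centre, so dl × r̂ = 0 and they contribute nothing.
Each semicircle gives μ₀I/(4R): inner arc 1.10×10⁻⁵ T, outer arc 4.67×10⁻⁶ T.
The two arcs carry current in opposite angular senses, so their fields oppose: B = |1.10×10⁻⁵ − 4.67×10⁻⁶| = 6.30×10⁻⁶ T.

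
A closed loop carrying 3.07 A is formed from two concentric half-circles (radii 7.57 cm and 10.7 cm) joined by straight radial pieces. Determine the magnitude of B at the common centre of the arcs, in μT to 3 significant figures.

The radial connectors point toward the centre, so dl × r̂ = 0 and they contribute nothing.
Each semicircle gives μ₀I/(4R): inner arc 1.27×10⁻⁵ T, outer arc 9.01×10⁻⁶ T.
The two arcs carry current in opposite angular senses, so their fields oppose: B = |1.27×10⁻⁵ − 9.01×10⁻⁶| = 3.73×10⁻⁶ T.

B ≈ 3.73 μT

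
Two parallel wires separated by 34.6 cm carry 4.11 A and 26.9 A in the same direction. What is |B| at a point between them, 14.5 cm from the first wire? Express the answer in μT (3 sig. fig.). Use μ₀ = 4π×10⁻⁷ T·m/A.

B ≈ 21.1 μT

Each long wire gives B = μ₀I/(2πd). Distances are d₁ = 0.145 m and d₂ = 0.201 m.
B₁ = 5.67×10⁻⁶ T, B₂ = 2.68×10⁻⁵ T.
Between parallel currents the two contributions point in opposite directions, so they subtract. B = |B₁ − B₂| = |5.67×10⁻⁶ − 2.68×10⁻⁵| = 2.11×10⁻⁵ T.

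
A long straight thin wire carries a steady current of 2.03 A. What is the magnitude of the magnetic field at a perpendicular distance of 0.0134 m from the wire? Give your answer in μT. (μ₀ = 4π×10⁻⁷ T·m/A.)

For an infinitely long straight wire, B = μ₀I/(2πd).
B = (4π×10⁻⁷ × 2.03) / (2π × 0.0134) = 3.03×10⁻⁵ T.

B ≈ 30.3 μT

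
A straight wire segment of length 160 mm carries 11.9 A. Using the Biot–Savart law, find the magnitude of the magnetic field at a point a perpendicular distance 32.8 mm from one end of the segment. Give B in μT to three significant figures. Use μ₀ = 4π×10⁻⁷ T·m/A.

B ≈ 35.5 μT

For a finite straight segment, B = (μ₀I/4πd)(sinθ₁ + sinθ₂), where θ₁, θ₂ are the angles from the perpendicular to each end.
The perpendicular foot is at one end, so the two end-offsets along the wire are 0 and L = 0.16 m.
sinθ₁ = 0/√(0²+0.0328²) = 0.0000; sinθ₂ = 0.16/√(0.16²+0.0328²) = 0.9796.
B = (4π×10⁻⁷ × 11.9) / (4π × 0.0328) × (0.0000 + 0.9796) = 3.55×10⁻⁵ T.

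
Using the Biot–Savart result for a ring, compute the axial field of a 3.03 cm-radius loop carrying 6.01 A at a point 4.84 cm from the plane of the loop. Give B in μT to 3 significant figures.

On the axis of a circular loop, B = μ₀IR² / [2(R²+z²)^(3/2)].
R² + z² = (0.0303)² + (0.0484)² = 0.003261 m², and (R²+z²)^(3/2) = 1.86×10⁻⁴ m³.
B = (4π×10⁻⁷ × 6.01 × 0.0009181) / (2 × 1.86×10⁻⁴) = 1.86×10⁻⁵ T.

B ≈ 18.6 μT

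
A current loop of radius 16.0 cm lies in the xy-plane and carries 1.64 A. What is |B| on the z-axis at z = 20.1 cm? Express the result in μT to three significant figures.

On the axis of a circular loop, B = μ₀IR² / [2(R²+z²)^(3/2)].
R² + z² = (0.16)² + (0.201)² = 0.066 m², and (R²+z²)^(3/2) = 1.70×10⁻² m³.
B = (4π×10⁻⁷ × 1.64 × 0.0256) / (2 × 1.70×10⁻²) = 1.56×10⁻⁶ T.

B ≈ 1.56 μT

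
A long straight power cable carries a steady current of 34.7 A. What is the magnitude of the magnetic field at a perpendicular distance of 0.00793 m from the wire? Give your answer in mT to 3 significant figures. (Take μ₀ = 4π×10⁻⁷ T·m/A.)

B ≈ 0.875 mT

For an infinitely long straight wire, B = μ₀I/(2πd).
B = (4π×10⁻⁷ × 34.7) / (2π × 0.00793) = 8.75×10⁻⁴ T.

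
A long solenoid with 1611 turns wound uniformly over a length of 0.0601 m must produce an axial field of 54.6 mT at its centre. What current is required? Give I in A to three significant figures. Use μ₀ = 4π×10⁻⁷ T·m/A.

Inside a long solenoid B = μ₀nI with n = 2.681×10⁴ m⁻¹, so I = B/(μ₀n).
I = 5.46×10⁻² / (4π×10⁻⁷ × 2.681×10⁴) = 1.62 A.

I ≈ 1.62 A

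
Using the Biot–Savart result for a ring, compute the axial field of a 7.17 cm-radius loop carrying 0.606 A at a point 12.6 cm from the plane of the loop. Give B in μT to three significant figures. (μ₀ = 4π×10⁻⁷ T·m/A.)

B ≈ 0.642 μT

On the axis of a circular loop, B = μ₀IR² / [2(R²+z²)^(3/2)].
R² + z² = (0.0717)² + (0.126)² = 0.02102 m², and (R²+z²)^(3/2) = 3.05×10⁻³ m³.
B = (4π×10⁻⁷ × 0.606 × 0.005141) / (2 × 3.05×10⁻³) = 6.42×10⁻⁷ T.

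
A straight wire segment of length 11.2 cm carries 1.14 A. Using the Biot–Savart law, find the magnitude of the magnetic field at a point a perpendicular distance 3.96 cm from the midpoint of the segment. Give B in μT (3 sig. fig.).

B ≈ 4.70 μT

For a finite straight segment, B = (μ₀I/4πd)(sinθ₁ + sinθ₂), where θ₁, θ₂ are the angles from the perpendicular to each end.
The perpendicular from the point meets the wire at its midpoint, so each end is L/2 = 0.056 m away along the wire.
sinθ₁ = 0.056/√(0.056²+0.0396²) = 0.8165; sinθ₂ = 0.056/√(0.056²+0.0396²) = 0.8165.
B = (4π×10⁻⁷ × 1.14) / (4π × 0.0396) × (0.8165 + 0.8165) = 4.70×10⁻⁶ T.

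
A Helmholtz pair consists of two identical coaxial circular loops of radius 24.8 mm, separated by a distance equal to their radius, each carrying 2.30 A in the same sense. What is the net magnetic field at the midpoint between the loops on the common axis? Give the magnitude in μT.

B ≈ 83.4 μT

Each loop contributes B = μ₀IR²/[2(R²+z²)^(3/2)] on the axis, with z measured from that loop.
Loop 1 (z = 0.0124 m): B₁ = 4.17×10⁻⁵ T. Loop 2 (z = 0.0124 m): B₂ = 4.17×10⁻⁵ T.
The fields add: B = B₁ + B₂ = 8.34×10⁻⁵ T.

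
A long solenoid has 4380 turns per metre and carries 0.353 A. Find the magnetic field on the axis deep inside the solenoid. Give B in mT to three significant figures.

B ≈ 1.94 mT

Inside a long solenoid, B = μ₀nI with n = 4380 turns/m.
B = 4π×10⁻⁷ × 4380 × 0.353 = 1.94×10⁻³ T.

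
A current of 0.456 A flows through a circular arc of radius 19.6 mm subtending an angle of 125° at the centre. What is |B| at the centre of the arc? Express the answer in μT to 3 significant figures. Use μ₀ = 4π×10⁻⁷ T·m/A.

B ≈ 5.08 μT

The Biot–Savart field of a circular arc at its centre is B = μ₀Iφ/(4πR), with φ = 2.182 rad.
B = (4π×10⁻⁷ × 0.456 × 2.182) / (4π × 0.0196) = 5.08×10⁻⁶ T.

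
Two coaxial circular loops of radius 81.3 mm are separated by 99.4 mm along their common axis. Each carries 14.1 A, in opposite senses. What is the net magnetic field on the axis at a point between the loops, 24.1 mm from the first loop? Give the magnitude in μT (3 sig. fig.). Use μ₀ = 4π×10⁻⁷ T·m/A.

B ≈ 53.0 μT

Each loop contributes B = μ₀IR²/[2(R²+z²)^(3/2)] on the axis, with z measured from that loop.
Loop 1 (z = 0.0241 m): B₁ = 9.60×10⁻⁵ T. Loop 2 (z = 0.0753 m): B₂ = 4.30×10⁻⁵ T.
The fields oppose: B = |B₁ − B₂| = 5.30×10⁻⁵ T.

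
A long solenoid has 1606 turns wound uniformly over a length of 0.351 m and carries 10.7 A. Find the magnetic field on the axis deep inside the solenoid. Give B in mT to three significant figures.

B ≈ 61.5 mT

Inside a long solenoid, B = μ₀nI with n = 4575 turns/m.
B = 4π×10⁻⁷ × 4575 × 10.7 = 6.15×10⁻² T.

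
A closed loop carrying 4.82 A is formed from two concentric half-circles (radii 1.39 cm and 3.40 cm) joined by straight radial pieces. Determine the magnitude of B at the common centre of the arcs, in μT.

The radial connectors point toward the centre, so dl × r̂ = 0 and they contribute nothing.
Each semicircle gives μ₀I/(4R): inner arc 1.09×10⁻⁴ T, outer arc 4.45×10⁻⁵ T.
The two arcs carry current in opposite angular senses, so their fields oppose: B = |1.09×10⁻⁴ − 4.45×10⁻⁵| = 6.44×10⁻⁵ T.

B ≈ 64.4 μT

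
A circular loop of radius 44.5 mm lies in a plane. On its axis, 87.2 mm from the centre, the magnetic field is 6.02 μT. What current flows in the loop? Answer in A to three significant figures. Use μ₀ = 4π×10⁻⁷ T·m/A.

On the axis of a loop, B = μ₀IR²/[2(R²+z²)^(3/2)], so I = 2B(R²+z²)^(3/2)/(μ₀R²).
R² + z² = 0.00198 + 0.007604 = 0.009584 m²; raised to 3/2 gives 9.38×10⁻⁴ m³.
I = 2 × 6.02×10⁻⁶ × 9.38×10⁻⁴ / (1.26×10⁻⁶ × 0.00198) = 4.54 A.

I ≈ 4.54 A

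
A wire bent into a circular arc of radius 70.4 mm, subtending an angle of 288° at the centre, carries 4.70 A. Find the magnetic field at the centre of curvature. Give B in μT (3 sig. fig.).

The Biot–Savart field of a circular arc at its centre is B = μ₀Iφ/(4πR), with φ = 5.027 rad.
B = (4π×10⁻⁷ × 4.70 × 5.027) / (4π × 0.0704) = 3.36×10⁻⁵ T.

B ≈ 33.6 μT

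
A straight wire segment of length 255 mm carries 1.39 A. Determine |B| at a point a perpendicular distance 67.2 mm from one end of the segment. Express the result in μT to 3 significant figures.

For a finite straight segment, B = (μ₀I/4πd)(sinθ₁ + sinθ₂), where θ₁, θ₂ are the angles from the perpendicular to each end.
The perpendicular foot is at one end, so the two end-offsets along the wire are 0 and L = 0.255 m.
sinθ₁ = 0/√(0²+0.0672²) = 0.0000; sinθ₂ = 0.255/√(0.255²+0.0672²) = 0.9670.
B = (4π×10⁻⁷ × 1.39) / (4π × 0.0672) × (0.0000 + 0.9670) = 2.00×10⁻⁶ T.

B ≈ 2.00 μT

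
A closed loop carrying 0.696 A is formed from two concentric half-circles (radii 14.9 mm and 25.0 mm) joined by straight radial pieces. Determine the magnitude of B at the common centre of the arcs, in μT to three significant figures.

The radial connectors point toward the centre, so dl × r̂ = 0 and they contribute nothing.
Each semicircle gives μ₀I/(4R): inner arc 1.47×10⁻⁵ T, outer arc 8.75×10⁻⁶ T.
The two arcs carry current in opposite angular senses, so their fields oppose: B = |1.47×10⁻⁵ − 8.75×10⁻⁶| = 5.93×10⁻⁶ T.

B ≈ 5.93 μT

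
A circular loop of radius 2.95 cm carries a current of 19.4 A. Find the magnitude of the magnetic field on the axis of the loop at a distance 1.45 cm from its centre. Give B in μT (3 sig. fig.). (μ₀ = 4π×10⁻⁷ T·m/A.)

B ≈ 299 μT

On the axis of a circular loop, B = μ₀IR² / [2(R²+z²)^(3/2)].
R² + z² = (0.0295)² + (0.0145)² = 0.001081 m², and (R²+z²)^(3/2) = 3.55×10⁻⁵ m³.
B = (4π×10⁻⁷ × 19.4 × 0.0008703) / (2 × 3.55×10⁻⁵) = 2.99×10⁻⁴ T.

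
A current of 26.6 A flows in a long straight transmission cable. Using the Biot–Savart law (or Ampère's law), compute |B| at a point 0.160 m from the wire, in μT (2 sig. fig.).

For an infinitely long straight wire, B = μ₀I/(2πd).
B = (4π×10⁻⁷ × 26.6) / (2π × 0.16) = 3.33×10⁻⁵ T.

B ≈ 33 μT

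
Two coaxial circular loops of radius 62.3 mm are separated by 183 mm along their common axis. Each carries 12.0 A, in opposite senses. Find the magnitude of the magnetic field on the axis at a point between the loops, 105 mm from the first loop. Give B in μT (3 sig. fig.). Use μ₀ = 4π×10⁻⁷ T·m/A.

B ≈ 13.3 μT

Each loop contributes B = μ₀IR²/[2(R²+z²)^(3/2)] on the axis, with z measured from that loop.
Loop 1 (z = 0.105 m): B₁ = 1.61×10⁻⁵ T. Loop 2 (z = 0.078 m): B₂ = 2.94×10⁻⁵ T.
The fields oppose: B = |B₁ − B₂| = 1.33×10⁻⁵ T.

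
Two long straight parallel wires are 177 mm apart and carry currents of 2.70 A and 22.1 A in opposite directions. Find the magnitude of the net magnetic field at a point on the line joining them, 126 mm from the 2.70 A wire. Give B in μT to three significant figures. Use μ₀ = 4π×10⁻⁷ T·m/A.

Each long wire gives B = μ₀I/(2πd). Distances are d₁ = 0.126 m and d₂ = 0.051 m.
B₁ = 4.29×10⁻⁶ T, B₂ = 8.67×10⁻⁵ T.
Between antiparallel currents both contributions point the same way, so they add. B = B₁ + B₂ = 4.29×10⁻⁶ + 8.67×10⁻⁵ = 9.10×10⁻⁵ T.

B ≈ 91.0 μT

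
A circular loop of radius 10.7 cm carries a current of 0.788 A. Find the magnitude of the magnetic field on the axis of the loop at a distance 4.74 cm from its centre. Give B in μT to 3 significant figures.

On the axis of a circular loop, B = μ₀IR² / [2(R²+z²)^(3/2)].
R² + z² = (0.107)² + (0.0474)² = 0.0137 m², and (R²+z²)^(3/2) = 1.60×10⁻³ m³.
B = (4π×10⁻⁷ × 0.788 × 0.01145) / (2 × 1.60×10⁻³) = 3.54×10⁻⁶ T.

B ≈ 3.54 μT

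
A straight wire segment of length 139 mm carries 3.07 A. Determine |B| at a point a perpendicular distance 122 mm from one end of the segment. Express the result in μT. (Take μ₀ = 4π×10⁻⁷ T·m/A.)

For a finite straight segment, B = (μ₀I/4πd)(sinθ₁ + sinθ₂), where θ₁, θ₂ are the angles from the perpendicular to each end.
The perpendicular foot is at one end, so the two end-offsets along the wire are 0 and L = 0.139 m.
sinθ₁ = 0/√(0²+0.122²) = 0.0000; sinθ₂ = 0.139/√(0.139²+0.122²) = 0.7516.
B = (4π×10⁻⁷ × 3.07) / (4π × 0.122) × (0.0000 + 0.7516) = 1.89×10⁻⁶ T.

B ≈ 1.89 μT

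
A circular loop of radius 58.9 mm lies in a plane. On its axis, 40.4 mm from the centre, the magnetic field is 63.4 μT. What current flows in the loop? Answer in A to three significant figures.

On the axis of a loop, B = μ₀IR²/[2(R²+z²)^(3/2)], so I = 2B(R²+z²)^(3/2)/(μ₀R²).
R² + z² = 0.003469 + 0.001632 = 0.005101 m²; raised to 3/2 gives 3.64×10⁻⁴ m³.
I = 2 × 6.34×10⁻⁵ × 3.64×10⁻⁴ / (1.26×10⁻⁶ × 0.003469) = 10.6 A.

I ≈ 10.6 A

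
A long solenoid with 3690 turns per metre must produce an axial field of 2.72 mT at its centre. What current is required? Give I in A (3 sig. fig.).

I ≈ 0.587 A

Inside a long solenoid B = μ₀nI with n = 3690 m⁻¹, so I = B/(μ₀n).
I = 2.72×10⁻³ / (4π×10⁻⁷ × 3690) = 0.587 A.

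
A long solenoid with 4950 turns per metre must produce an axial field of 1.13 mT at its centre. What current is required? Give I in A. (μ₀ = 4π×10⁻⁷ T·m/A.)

Inside a long solenoid B = μ₀nI with n = 4950 m⁻¹, so I = B/(μ₀n).
I = 1.13×10⁻³ / (4π×10⁻⁷ × 4950) = 0.182 A.

I ≈ 0.182 A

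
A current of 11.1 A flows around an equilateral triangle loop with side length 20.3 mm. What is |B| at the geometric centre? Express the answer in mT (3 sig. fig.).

B ≈ 0.984 mT

Each side is a finite straight segment at perpendicular distance d = a/(2 tan(π/3)) = 0.00586 m from the centre, with end-angles ±π/3.
One side contributes B₁ = (μ₀I/4πd)·2 sin(π/3) = 3.28×10⁻⁴ T.
All 3 sides add in the same direction: B = 3 × 3.28×10⁻⁴ = 9.84×10⁻⁴ T.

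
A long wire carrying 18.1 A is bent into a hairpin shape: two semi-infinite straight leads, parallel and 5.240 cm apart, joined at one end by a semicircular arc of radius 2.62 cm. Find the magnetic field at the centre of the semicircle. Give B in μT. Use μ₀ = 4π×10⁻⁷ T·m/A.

The semicircular arc contributes B_arc = μ₀I·π/(4πR) = μ₀I/(4R) = 2.17×10⁻⁴ T.
Each semi-infinite lead is at perpendicular distance R = 0.0262 m from the centre, with the perpendicular foot at its near end, so it contributes μ₀I/(4πR); both point the same way, together 1.38×10⁻⁴ T.
Arc and leads all point the same direction: B = 2.17×10⁻⁴ + 1.38×10⁻⁴ = 3.55×10⁻⁴ T.

B ≈ 355 μT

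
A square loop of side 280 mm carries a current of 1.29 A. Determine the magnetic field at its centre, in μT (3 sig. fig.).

Each side is a finite straight segment at perpendicular distance d = a/(2 tan(π/4)) = 0.14 m from the centre, with end-angles ±π/4.
One side contributes B₁ = (μ₀I/4πd)·2 sin(π/4) = 1.30×10⁻⁶ T.
All 4 sides add in the same direction: B = 4 × 1.30×10⁻⁶ = 5.21×10⁻⁶ T.

B ≈ 5.21 μT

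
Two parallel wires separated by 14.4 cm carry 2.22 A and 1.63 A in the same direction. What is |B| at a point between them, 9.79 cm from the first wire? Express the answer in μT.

B ≈ 2.54 μT

Each long wire gives B = μ₀I/(2πd). Distances are d₁ = 0.0979 m and d₂ = 0.0461 m.
B₁ = 4.54×10⁻⁶ T, B₂ = 7.07×10⁻⁶ T.
Between parallel currents the two contributions point in opposite directions, so they subtract. B = |B₁ − B₂| = |4.54×10⁻⁶ − 7.07×10⁻⁶| = 2.54×10⁻⁶ T.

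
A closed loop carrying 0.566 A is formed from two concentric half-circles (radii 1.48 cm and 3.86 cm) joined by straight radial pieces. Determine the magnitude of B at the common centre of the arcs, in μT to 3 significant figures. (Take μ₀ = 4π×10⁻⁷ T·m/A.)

B ≈ 7.41 μT

The radial connectors point toward the centre, so dl × r̂ = 0 and they contribute nothing.
Each semicircle gives μ₀I/(4R): inner arc 1.20×10⁻⁵ T, outer arc 4.61×10⁻⁶ T.
The two arcs carry current in opposite angular senses, so their fields oppose: B = |1.20×10⁻⁵ − 4.61×10⁻⁶| = 7.41×10⁻⁶ T.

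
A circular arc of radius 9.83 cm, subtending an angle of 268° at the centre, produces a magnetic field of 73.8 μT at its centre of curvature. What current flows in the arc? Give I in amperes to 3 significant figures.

I ≈ 15.5 A

For a circular arc, B = μ₀Iφ/(4πR) with φ in radians; here φ = 4.677 rad.
So I = 4πRB/(μ₀φ) = 4π × 0.0983 × 7.38×10⁻⁵ / (4π×10⁻⁷ × 4.677) = 15.5 A.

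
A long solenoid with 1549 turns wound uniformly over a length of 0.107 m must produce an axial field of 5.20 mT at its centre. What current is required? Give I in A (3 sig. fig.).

Inside a long solenoid B = μ₀nI with n = 1.448×10⁴ m⁻¹, so I = B/(μ₀n).
I = 5.20×10⁻³ / (4π×10⁻⁷ × 1.448×10⁴) = 0.286 A.

I ≈ 0.286 A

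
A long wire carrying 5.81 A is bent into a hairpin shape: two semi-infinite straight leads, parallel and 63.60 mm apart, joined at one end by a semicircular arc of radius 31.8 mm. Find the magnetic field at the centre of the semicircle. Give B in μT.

The semicircular arc contributes B_arc = μ₀I·π/(4πR) = μ₀I/(4R) = 5.74×10⁻⁵ T.
Each semi-infinite lead is at perpendicular distance R = 0.0318 m from the centre, with the perpendicular foot at its near end, so it contributes μ₀I/(4πR); both point the same way, together 3.65×10⁻⁵ T.
Arc and leads all point the same direction: B = 5.74×10⁻⁵ + 3.65×10⁻⁵ = 9.39×10⁻⁵ T.

B ≈ 93.9 μT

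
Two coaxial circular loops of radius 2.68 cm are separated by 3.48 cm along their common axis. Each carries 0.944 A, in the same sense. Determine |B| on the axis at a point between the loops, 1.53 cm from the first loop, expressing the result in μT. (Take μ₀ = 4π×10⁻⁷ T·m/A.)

B ≈ 26.2 μT

Each loop contributes B = μ₀IR²/[2(R²+z²)^(3/2)] on the axis, with z measured from that loop.
Loop 1 (z = 0.0153 m): B₁ = 1.45×10⁻⁵ T. Loop 2 (z = 0.0195 m): B₂ = 1.17×10⁻⁵ T.
The fields add: B = B₁ + B₂ = 2.62×10⁻⁵ T.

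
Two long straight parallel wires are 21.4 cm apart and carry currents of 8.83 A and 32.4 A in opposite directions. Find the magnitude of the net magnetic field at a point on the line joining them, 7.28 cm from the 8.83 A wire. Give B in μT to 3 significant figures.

B ≈ 70.2 μT

Each long wire gives B = μ₀I/(2πd). Distances are d₁ = 0.0728 m and d₂ = 0.1412 m.
B₁ = 2.43×10⁻⁵ T, B₂ = 4.59×10⁻⁵ T.
Between antiparallel currents both contributions point the same way, so they add. B = B₁ + B₂ = 2.43×10⁻⁵ + 4.59×10⁻⁵ = 7.02×10⁻⁵ T.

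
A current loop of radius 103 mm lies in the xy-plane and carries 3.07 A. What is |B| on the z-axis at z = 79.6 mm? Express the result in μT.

On the axis of a circular loop, B = μ₀IR² / [2(R²+z²)^(3/2)].
R² + z² = (0.103)² + (0.0796)² = 0.01695 m², and (R²+z²)^(3/2) = 2.21×10⁻³ m³.
B = (4π×10⁻⁷ × 3.07 × 0.01061) / (2 × 2.21×10⁻³) = 9.28×10⁻⁶ T.

B ≈ 9.28 μT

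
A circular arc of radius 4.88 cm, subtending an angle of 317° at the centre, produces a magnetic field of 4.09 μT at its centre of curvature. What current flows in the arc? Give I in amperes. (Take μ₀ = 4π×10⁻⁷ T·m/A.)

I ≈ 0.361 A

For a circular arc, B = μ₀Iφ/(4πR) with φ in radians; here φ = 5.533 rad.
So I = 4πRB/(μ₀φ) = 4π × 0.0488 × 4.09×10⁻⁶ / (4π×10⁻⁷ × 5.533) = 0.361 A.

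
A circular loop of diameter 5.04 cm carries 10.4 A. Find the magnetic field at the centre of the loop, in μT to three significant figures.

B ≈ 259 μT

At the centre of a circular loop the Biot–Savart law gives B = μ₀I/(2R) (so R = 0.0252 m).
B = (4π×10⁻⁷ × 10.4) / (2 × 0.0252) = 2.59×10⁻⁴ T.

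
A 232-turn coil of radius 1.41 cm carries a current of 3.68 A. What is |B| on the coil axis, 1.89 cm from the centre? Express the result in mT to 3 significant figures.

B ≈ 8.13 mT

For an N-turn flat coil, B = Nμ₀IR²/[2(R²+z²)^(3/2)] with R = 0.0141 m, z = 0.0189 m.
B = 232 × 3.51×10⁻⁵ T = 8.13×10⁻³ T.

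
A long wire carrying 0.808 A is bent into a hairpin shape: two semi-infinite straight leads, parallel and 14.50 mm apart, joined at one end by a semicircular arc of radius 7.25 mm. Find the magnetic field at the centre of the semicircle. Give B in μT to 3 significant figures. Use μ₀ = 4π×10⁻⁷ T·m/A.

The semicircular arc contributes B_arc = μ₀I·π/(4πR) = μ₀I/(4R) = 3.50×10⁻⁵ T.
Each semi-infinite lead is at perpendicular distance R = 0.00725 m from the centre, with the perpendicular foot at its near end, so it contributes μ₀I/(4πR); both point the same way, together 2.23×10⁻⁵ T.
Arc and leads all point the same direction: B = 3.50×10⁻⁵ + 2.23×10⁻⁵ = 5.73×10⁻⁵ T.

B ≈ 57.3 μT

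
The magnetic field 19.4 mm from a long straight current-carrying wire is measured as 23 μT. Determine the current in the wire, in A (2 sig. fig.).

For a long straight wire B = μ₀I/(2πd), so I = 2πdB/μ₀.
I = 2π × 0.0194 × 2.30×10⁻⁵ / (4π×10⁻⁷) = 2.23 A.

I ≈ 2.2 A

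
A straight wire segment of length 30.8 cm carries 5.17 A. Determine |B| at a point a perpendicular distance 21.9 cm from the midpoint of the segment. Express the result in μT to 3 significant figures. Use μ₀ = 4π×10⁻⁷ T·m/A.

For a finite straight segment, B = (μ₀I/4πd)(sinθ₁ + sinθ₂), where θ₁, θ₂ are the angles from the perpendicular to each end.
The perpendicular from the point meets the wire at its midpoint, so each end is L/2 = 0.154 m away along the wire.
sinθ₁ = 0.154/√(0.154²+0.219²) = 0.5752; sinθ₂ = 0.154/√(0.154²+0.219²) = 0.5752.
B = (4π×10⁻⁷ × 5.17) / (4π × 0.219) × (0.5752 + 0.5752) = 2.72×10⁻⁶ T.

B ≈ 2.72 μT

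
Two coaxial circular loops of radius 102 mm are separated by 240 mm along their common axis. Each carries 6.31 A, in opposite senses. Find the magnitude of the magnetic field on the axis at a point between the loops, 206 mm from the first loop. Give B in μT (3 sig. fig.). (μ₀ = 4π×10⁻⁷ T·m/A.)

Each loop contributes B = μ₀IR²/[2(R²+z²)^(3/2)] on the axis, with z measured from that loop.
Loop 1 (z = 0.206 m): B₁ = 3.40×10⁻⁶ T. Loop 2 (z = 0.034 m): B₂ = 3.32×10⁻⁵ T.
The fields oppose: B = |B₁ − B₂| = 2.98×10⁻⁵ T.

B ≈ 29.8 μT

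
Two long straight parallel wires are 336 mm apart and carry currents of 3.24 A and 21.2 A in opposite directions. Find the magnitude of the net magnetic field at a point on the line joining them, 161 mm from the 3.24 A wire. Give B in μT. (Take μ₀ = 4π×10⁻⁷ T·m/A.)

B ≈ 28.3 μT

Each long wire gives B = μ₀I/(2πd). Distances are d₁ = 0.161 m and d₂ = 0.175 m.
B₁ = 4.02×10⁻⁶ T, B₂ = 2.42×10⁻⁵ T.
Between antiparallel currents both contributions point the same way, so they add. B = B₁ + B₂ = 4.02×10⁻⁶ + 2.42×10⁻⁵ = 2.83×10⁻⁵ T.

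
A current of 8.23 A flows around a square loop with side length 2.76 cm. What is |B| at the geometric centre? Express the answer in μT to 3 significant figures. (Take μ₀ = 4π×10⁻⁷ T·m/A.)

Each side is a finite straight segment at perpendicular distance d = a/(2 tan(π/4)) = 0.0138 m from the centre, with end-angles ±π/4.
One side contributes B₁ = (μ₀I/4πd)·2 sin(π/4) = 8.43×10⁻⁵ T.
All 4 sides add in the same direction: B = 4 × 8.43×10⁻⁵ = 3.37×10⁻⁴ T.

B ≈ 337 μT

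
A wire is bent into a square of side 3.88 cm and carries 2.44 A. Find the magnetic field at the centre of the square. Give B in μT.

Each side is a finite straight segment at perpendicular distance d = a/(2 tan(π/4)) = 0.0194 m from the centre, with end-angles ±π/4.
One side contributes B₁ = (μ₀I/4πd)·2 sin(π/4) = 1.78×10⁻⁵ T.
All 4 sides add in the same direction: B = 4 × 1.78×10⁻⁵ = 7.11×10⁻⁵ T.

B ≈ 71.1 μT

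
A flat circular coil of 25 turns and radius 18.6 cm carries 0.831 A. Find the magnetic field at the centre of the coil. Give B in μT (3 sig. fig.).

For an N-turn flat coil, B = Nμ₀I/(2R) with R = 0.186 m.
B = 25 × 2.81×10⁻⁶ T = 7.02×10⁻⁵ T.

B ≈ 70.2 μT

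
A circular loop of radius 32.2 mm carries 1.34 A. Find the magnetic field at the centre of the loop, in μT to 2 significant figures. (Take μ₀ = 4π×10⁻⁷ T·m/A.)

B ≈ 26 μT

At the centre of a circular loop the Biot–Savart law gives B = μ₀I/(2R).
B = (4π×10⁻⁷ × 1.34) / (2 × 0.0322) = 2.61×10⁻⁵ T.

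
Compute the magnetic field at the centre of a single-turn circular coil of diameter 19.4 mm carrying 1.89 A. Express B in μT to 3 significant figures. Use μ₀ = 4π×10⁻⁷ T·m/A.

At the centre of a circular loop the Biot–Savart law gives B = μ₀I/(2R) (so R = 0.0097 m).
B = (4π×10⁻⁷ × 1.89) / (2 × 0.0097) = 1.22×10⁻⁴ T.

B ≈ 122 μT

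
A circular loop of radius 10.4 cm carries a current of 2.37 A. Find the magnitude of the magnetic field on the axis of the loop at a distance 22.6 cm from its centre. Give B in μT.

On the axis of a circular loop, B = μ₀IR² / [2(R²+z²)^(3/2)].
R² + z² = (0.104)² + (0.226)² = 0.06189 m², and (R²+z²)^(3/2) = 1.54×10⁻² m³.
B = (4π×10⁻⁷ × 2.37 × 0.01082) / (2 × 1.54×10⁻²) = 1.05×10⁻⁶ T.

B ≈ 1.05 μT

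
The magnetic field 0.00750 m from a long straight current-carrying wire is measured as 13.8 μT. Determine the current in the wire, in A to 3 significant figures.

For a long straight wire B = μ₀I/(2πd), so I = 2πdB/μ₀.
I = 2π × 0.0075 × 1.38×10⁻⁵ / (4π×10⁻⁷) = 0.517 A.

I ≈ 0.517 A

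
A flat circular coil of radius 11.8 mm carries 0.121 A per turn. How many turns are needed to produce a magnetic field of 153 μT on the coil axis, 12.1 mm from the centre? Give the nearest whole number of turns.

N = 70

For an N-turn coil, B = Nμ₀IR²/[2(R²+z²)^(3/2)]. A single turn gives B₁ = 2.19×10⁻⁶ T with R = 0.0118 m, z = 0.0121 m.
N = B/B₁ = 1.53×10⁻⁴ / 2.19×10⁻⁶ = 69.78.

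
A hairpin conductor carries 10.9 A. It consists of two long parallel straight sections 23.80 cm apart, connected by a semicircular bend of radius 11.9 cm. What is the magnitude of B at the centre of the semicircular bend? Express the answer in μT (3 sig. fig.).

B ≈ 47.1 μT

The semicircular arc contributes B_arc = μ₀I·π/(4πR) = μ₀I/(4R) = 2.88×10⁻⁵ T.
Each semi-infinite lead is at perpendicular distance R = 0.119 m from the centre, with the perpendicular foot at its near end, so it contributes μ₀I/(4πR); both point the same way, together 1.83×10⁻⁵ T.
Arc and leads all point the same direction: B = 2.88×10⁻⁵ + 1.83×10⁻⁵ = 4.71×10⁻⁵ T.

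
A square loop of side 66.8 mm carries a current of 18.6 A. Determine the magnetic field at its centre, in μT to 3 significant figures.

B ≈ 315 μT

Each side is a finite straight segment at perpendicular distance d = a/(2 tan(π/4)) = 0.0334 m from the centre, with end-angles ±π/4.
One side contributes B₁ = (μ₀I/4πd)·2 sin(π/4) = 7.88×10⁻⁵ T.
All 4 sides add in the same direction: B = 4 × 7.88×10⁻⁵ = 3.15×10⁻⁴ T.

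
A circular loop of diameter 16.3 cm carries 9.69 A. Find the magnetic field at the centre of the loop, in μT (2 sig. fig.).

At the centre of a circular loop the Biot–Savart law gives B = μ₀I/(2R) (so R = 0.0815 m).
B = (4π×10⁻⁷ × 9.69) / (2 × 0.0815) = 7.47×10⁻⁵ T.

B ≈ 75 μT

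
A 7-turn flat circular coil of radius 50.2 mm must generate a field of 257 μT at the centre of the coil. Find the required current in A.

I ≈ 2.93 A

For an N-turn coil, B = Nμ₀I/(2R) with R = 0.0502 m, so I = 2RB/(Nμ₀) = 2 × 0.0502 × 2.57×10⁻⁴ / (7 × 4π×10⁻⁷) = 2.93 A.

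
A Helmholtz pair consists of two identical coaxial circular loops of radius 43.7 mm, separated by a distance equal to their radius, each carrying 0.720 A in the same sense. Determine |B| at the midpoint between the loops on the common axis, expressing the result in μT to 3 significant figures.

Each loop contributes B = μ₀IR²/[2(R²+z²)^(3/2)] on the axis, with z measured from that loop.
Loop 1 (z = 0.02185 m): B₁ = 7.41×10⁻⁶ T. Loop 2 (z = 0.02185 m): B₂ = 7.41×10⁻⁶ T.
The fields add: B = B₁ + B₂ = 1.48×10⁻⁵ T.

B ≈ 14.8 μT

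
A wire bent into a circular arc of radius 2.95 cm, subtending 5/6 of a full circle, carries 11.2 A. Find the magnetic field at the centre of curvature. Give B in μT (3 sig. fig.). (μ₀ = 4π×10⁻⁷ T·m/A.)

B ≈ 199 μT

The Biot–Savart field of a circular arc at its centre is B = μ₀Iφ/(4πR), with φ = 5.236 rad.
B = (4π×10⁻⁷ × 11.2 × 5.236) / (4π × 0.0295) = 1.99×10⁻⁴ T.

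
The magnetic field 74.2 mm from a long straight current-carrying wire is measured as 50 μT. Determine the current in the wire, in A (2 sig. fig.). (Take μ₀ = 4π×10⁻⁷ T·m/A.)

For a long straight wire B = μ₀I/(2πd), so I = 2πdB/μ₀.
I = 2π × 0.0742 × 5.00×10⁻⁵ / (4π×10⁻⁷) = 18.5 A.

I ≈ 19 A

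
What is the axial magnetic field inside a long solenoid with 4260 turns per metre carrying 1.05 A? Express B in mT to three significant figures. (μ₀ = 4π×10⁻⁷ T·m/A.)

Inside a long solenoid, B = μ₀nI with n = 4260 turns/m.
B = 4π×10⁻⁷ × 4260 × 1.05 = 5.62×10⁻³ T.

B ≈ 5.62 mT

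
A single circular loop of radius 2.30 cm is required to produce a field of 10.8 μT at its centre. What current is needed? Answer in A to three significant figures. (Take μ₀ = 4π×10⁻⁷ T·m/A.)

I ≈ 0.395 A

At the centre of a circular loop B = μ₀I/(2R), so I = 2RB/μ₀.
With R = 0.023 m, I = 2 × 0.023 × 1.08×10⁻⁵ / (4π×10⁻⁷) = 0.395 A.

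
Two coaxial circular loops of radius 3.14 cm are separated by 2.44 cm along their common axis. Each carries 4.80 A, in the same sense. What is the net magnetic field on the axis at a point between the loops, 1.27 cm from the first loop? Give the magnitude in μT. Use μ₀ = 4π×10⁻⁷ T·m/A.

B ≈ 156 μT

Each loop contributes B = μ₀IR²/[2(R²+z²)^(3/2)] on the axis, with z measured from that loop.
Loop 1 (z = 0.0127 m): B₁ = 7.65×10⁻⁵ T. Loop 2 (z = 0.0117 m): B₂ = 7.90×10⁻⁵ T.
The fields add: B = B₁ + B₂ = 1.56×10⁻⁴ T.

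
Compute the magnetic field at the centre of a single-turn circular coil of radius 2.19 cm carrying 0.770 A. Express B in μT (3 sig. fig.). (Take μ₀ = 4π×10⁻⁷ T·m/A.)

B ≈ 22.1 μT

At the centre of a circular loop the Biot–Savart law gives B = μ₀I/(2R).
B = (4π×10⁻⁷ × 0.770) / (2 × 0.0219) = 2.21×10⁻⁵ T.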